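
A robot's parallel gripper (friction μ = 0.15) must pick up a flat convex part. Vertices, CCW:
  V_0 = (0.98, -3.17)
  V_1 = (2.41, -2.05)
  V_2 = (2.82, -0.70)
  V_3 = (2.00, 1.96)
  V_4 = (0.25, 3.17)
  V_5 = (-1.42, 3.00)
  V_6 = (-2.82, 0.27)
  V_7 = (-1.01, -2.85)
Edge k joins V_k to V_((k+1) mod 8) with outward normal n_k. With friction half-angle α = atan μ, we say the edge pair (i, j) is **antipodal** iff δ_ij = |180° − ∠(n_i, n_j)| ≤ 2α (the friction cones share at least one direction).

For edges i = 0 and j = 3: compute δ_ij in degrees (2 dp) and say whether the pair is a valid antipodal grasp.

α = atan 0.15 = 8.53°;  2α = 17.06°
edge 0: e_0 = (+1.43, +1.12);  n_0 = (+0.6166, -0.7873)
edge 3: e_3 = (-1.75, +1.21);  n_3 = (+0.5687, +0.8225)
∠(n_0, n_3) = 107.27°
δ = |180° − 107.27°| = 72.73°
72.73° > 2α = 17.06°  →  invalid

δ = 72.73°, invalid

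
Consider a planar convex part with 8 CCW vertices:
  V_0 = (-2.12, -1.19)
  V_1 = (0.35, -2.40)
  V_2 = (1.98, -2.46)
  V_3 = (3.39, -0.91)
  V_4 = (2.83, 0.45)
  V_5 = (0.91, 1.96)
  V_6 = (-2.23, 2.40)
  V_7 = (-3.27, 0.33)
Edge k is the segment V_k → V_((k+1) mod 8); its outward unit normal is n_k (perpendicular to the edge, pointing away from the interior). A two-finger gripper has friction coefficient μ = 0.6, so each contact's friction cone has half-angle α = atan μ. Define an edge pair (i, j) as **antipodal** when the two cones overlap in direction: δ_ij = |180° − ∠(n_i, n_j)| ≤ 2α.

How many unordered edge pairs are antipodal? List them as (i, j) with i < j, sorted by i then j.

count = 11; pairs: (0,3), (0,4), (0,5), (1,4), (1,5), (2,5), (2,6), (3,6), (3,7), (4,7), (5,7)

α = atan 0.6 = 30.96°;  2α = 61.93°
n_0 = (-0.4399, -0.8980)
n_1 = (-0.0368, -0.9993)
n_2 = (+0.7397, -0.6729)
n_3 = (+0.9247, +0.3807)
n_4 = (+0.6182, +0.7860)
n_5 = (+0.1388, +0.9903)
n_6 = (-0.8936, +0.4489)
n_7 = (-0.7975, -0.6034)
  (0,1): δ = 156.01°  ·
  (0,2): δ = 106.19°  ·
  (0,3): δ = 41.52°  ✓
  (0,4): δ = 12.08°  ✓
  (0,5): δ = 18.12°  ✓
  (0,6): δ = 89.42°  ·
  (0,7): δ = 153.21°  ·
  (1,2): δ = 130.18°  ·
  (1,3): δ = 65.51°  ·
  (1,4): δ = 36.08°  ✓
  (1,5): δ = 5.87°  ✓
  (1,6): δ = 65.43°  ·
  (1,7): δ = 129.22°  ·
  (2,3): δ = 115.33°  ·
  (2,4): δ = 85.89°  ·
  (2,5): δ = 55.68°  ✓
  (2,6): δ = 15.62°  ✓
  (2,7): δ = 79.40°  ·
  (3,4): δ = 150.56°  ·
  (3,5): δ = 120.36°  ·
  (3,6): δ = 49.06°  ✓
  (3,7): δ = 14.73°  ✓
  (4,5): δ = 149.79°  ·
  (4,6): δ = 78.49°  ·
  (4,7): δ = 14.71°  ✓
  (5,6): δ = 108.70°  ·
  (5,7): δ = 44.91°  ✓
  (6,7): δ = 116.21°  ·
antipodal pairs: 11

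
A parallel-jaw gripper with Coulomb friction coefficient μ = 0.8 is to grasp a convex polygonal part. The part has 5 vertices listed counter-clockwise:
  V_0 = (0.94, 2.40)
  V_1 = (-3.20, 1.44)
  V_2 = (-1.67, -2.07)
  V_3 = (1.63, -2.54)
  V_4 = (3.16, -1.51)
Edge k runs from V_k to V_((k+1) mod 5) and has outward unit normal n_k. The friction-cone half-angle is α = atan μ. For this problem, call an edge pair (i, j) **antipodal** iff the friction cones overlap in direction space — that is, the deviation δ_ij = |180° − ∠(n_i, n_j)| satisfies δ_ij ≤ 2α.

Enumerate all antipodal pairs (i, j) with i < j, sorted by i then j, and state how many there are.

count = 4; pairs: (0,2), (0,3), (1,4), (2,4)

α = atan 0.8 = 38.66°;  2α = 77.32°
n_0 = (-0.2259, +0.9742)
n_1 = (-0.9167, -0.3996)
n_2 = (-0.1410, -0.9900)
n_3 = (+0.5584, -0.8295)
n_4 = (+0.8696, +0.4937)
  (0,1): δ = 79.50°  ·
  (0,2): δ = 21.16°  ✓
  (0,3): δ = 20.89°  ✓
  (0,4): δ = 106.53°  ·
  (1,2): δ = 121.66°  ·
  (1,3): δ = 79.60°  ·
  (1,4): δ = 6.03°  ✓
  (2,3): δ = 137.95°  ·
  (2,4): δ = 52.31°  ✓
  (3,4): δ = 94.36°  ·
antipodal pairs: 4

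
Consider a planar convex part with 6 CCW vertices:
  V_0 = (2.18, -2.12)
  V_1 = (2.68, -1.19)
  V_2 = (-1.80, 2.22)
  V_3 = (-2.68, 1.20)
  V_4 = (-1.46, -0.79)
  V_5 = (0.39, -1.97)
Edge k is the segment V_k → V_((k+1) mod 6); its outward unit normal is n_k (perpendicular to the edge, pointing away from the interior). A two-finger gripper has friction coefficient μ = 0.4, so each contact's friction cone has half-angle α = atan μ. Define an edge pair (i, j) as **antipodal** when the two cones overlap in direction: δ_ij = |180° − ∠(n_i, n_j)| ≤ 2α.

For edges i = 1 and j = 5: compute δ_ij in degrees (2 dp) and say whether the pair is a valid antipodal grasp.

δ = 32.49°, valid

α = atan 0.4 = 21.80°;  2α = 43.60°
edge 1: e_1 = (-4.48, +3.41);  n_1 = (+0.6057, +0.7957)
edge 5: e_5 = (+1.79, -0.15);  n_5 = (-0.0835, -0.9965)
∠(n_1, n_5) = 147.51°
δ = |180° − 147.51°| = 32.49°
32.49° ≤ 2α = 43.60°  →  valid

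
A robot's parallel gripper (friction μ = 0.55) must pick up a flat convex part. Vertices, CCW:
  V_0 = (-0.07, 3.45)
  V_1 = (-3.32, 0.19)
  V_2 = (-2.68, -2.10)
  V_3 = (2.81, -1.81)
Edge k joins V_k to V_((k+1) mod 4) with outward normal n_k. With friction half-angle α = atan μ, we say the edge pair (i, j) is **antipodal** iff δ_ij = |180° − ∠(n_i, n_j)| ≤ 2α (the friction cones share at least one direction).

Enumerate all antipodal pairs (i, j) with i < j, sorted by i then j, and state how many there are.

α = atan 0.55 = 28.81°;  2α = 57.62°
n_0 = (-0.7082, +0.7060)
n_1 = (-0.9631, -0.2692)
n_2 = (+0.0527, -0.9986)
n_3 = (+0.8771, +0.4803)
  (0,1): δ = 119.47°  ·
  (0,2): δ = 42.06°  ✓
  (0,3): δ = 73.61°  ·
  (1,2): δ = 102.59°  ·
  (1,3): δ = 13.09°  ✓
  (2,3): δ = 64.32°  ·
antipodal pairs: 2

count = 2; pairs: (0,2), (1,3)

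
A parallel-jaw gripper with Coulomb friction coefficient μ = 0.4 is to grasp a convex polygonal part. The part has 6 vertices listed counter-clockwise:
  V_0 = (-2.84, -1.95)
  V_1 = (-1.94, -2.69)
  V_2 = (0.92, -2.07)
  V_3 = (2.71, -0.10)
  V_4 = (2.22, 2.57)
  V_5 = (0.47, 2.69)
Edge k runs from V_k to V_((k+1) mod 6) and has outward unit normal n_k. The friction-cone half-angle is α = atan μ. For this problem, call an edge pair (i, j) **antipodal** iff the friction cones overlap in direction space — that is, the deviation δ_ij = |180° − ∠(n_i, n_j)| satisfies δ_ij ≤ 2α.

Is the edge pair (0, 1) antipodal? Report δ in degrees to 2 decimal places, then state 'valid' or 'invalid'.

δ = 128.34°, invalid

α = atan 0.4 = 21.80°;  2α = 43.60°
edge 0: e_0 = (+0.90, -0.74);  n_0 = (-0.6351, -0.7724)
edge 1: e_1 = (+2.86, +0.62);  n_1 = (+0.2119, -0.9773)
∠(n_0, n_1) = 51.66°
δ = |180° − 51.66°| = 128.34°
128.34° > 2α = 43.60°  →  invalid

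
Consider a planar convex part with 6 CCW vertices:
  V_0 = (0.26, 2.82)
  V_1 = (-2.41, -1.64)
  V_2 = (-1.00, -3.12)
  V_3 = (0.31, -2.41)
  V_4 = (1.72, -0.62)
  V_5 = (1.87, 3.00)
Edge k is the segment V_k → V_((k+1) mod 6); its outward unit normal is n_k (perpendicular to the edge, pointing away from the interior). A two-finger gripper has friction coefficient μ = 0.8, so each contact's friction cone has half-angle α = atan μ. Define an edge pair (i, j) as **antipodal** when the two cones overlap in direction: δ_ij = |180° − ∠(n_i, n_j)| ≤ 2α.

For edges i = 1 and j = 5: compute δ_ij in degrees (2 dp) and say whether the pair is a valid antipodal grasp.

δ = 52.77°, valid

α = atan 0.8 = 38.66°;  2α = 77.32°
edge 1: e_1 = (+1.41, -1.48);  n_1 = (-0.7240, -0.6898)
edge 5: e_5 = (-1.61, -0.18);  n_5 = (-0.1111, +0.9938)
∠(n_1, n_5) = 127.23°
δ = |180° − 127.23°| = 52.77°
52.77° ≤ 2α = 77.32°  →  valid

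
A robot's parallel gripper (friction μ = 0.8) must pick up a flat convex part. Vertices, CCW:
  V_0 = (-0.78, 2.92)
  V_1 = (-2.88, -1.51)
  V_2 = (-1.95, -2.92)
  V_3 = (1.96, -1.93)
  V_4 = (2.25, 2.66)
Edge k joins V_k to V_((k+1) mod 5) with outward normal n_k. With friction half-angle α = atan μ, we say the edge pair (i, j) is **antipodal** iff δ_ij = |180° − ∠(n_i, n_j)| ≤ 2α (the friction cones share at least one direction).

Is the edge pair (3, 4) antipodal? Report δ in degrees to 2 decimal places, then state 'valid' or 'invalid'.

α = atan 0.8 = 38.66°;  2α = 77.32°
edge 3: e_3 = (+0.29, +4.59);  n_3 = (+0.9980, -0.0631)
edge 4: e_4 = (-3.03, +0.26);  n_4 = (+0.0855, +0.9963)
∠(n_3, n_4) = 88.71°
δ = |180° − 88.71°| = 91.29°
91.29° > 2α = 77.32°  →  invalid

δ = 91.29°, invalid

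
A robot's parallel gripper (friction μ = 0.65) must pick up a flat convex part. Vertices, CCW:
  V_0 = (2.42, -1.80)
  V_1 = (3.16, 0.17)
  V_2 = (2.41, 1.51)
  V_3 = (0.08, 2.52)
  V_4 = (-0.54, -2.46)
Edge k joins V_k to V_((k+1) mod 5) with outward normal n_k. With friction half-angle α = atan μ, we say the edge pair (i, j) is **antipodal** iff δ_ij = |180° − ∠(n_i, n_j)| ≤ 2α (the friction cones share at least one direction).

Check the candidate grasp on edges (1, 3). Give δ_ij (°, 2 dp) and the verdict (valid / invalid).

α = atan 0.65 = 33.02°;  2α = 66.05°
edge 1: e_1 = (-0.75, +1.34);  n_1 = (+0.8726, +0.4884)
edge 3: e_3 = (-0.62, -4.98);  n_3 = (-0.9923, +0.1235)
∠(n_1, n_3) = 143.67°
δ = |180° − 143.67°| = 36.33°
36.33° ≤ 2α = 66.05°  →  valid

δ = 36.33°, valid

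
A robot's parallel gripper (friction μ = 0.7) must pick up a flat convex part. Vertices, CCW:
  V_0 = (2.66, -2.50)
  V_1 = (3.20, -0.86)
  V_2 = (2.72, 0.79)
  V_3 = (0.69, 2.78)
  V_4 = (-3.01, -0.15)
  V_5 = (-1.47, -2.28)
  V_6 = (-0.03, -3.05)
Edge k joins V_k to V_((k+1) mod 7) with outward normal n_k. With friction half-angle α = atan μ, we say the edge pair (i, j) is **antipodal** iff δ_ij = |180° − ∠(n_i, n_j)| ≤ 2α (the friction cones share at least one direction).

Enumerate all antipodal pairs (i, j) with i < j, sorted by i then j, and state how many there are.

α = atan 0.7 = 34.99°;  2α = 69.98°
n_0 = (+0.9498, -0.3128)
n_1 = (+0.9602, +0.2793)
n_2 = (+0.7000, +0.7141)
n_3 = (-0.6208, +0.7840)
n_4 = (-0.8104, -0.5859)
n_5 = (-0.4715, -0.8818)
n_6 = (+0.2003, -0.9797)
  (0,1): δ = 145.55°  ·
  (0,2): δ = 116.20°  ·
  (0,3): δ = 33.40°  ✓
  (0,4): δ = 54.09°  ✓
  (0,5): δ = 80.09°  ·
  (0,6): δ = 119.78°  ·
  (1,2): δ = 150.65°  ·
  (1,3): δ = 67.84°  ✓
  (1,4): δ = 19.65°  ✓
  (1,5): δ = 45.65°  ✓
  (1,6): δ = 85.34°  ·
  (2,3): δ = 97.19°  ·
  (2,4): δ = 9.70°  ✓
  (2,5): δ = 16.30°  ✓
  (2,6): δ = 55.99°  ✓
  (3,4): δ = 92.51°  ·
  (3,5): δ = 66.51°  ✓
  (3,6): δ = 26.82°  ✓
  (4,5): δ = 154.00°  ·
  (4,6): δ = 114.31°  ·
  (5,6): δ = 140.31°  ·
antipodal pairs: 10

count = 10; pairs: (0,3), (0,4), (1,3), (1,4), (1,5), (2,4), (2,5), (2,6), (3,5), (3,6)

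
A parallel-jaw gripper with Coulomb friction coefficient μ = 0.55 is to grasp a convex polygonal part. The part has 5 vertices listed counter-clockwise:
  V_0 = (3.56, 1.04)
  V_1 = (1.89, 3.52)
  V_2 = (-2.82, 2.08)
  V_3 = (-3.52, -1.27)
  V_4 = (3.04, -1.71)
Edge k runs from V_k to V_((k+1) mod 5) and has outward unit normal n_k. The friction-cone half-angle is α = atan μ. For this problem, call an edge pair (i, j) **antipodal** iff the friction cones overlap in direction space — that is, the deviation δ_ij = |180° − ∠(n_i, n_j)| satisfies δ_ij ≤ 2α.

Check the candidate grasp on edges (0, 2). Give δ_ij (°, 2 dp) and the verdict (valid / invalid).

δ = 45.76°, valid

α = atan 0.55 = 28.81°;  2α = 57.62°
edge 0: e_0 = (-1.67, +2.48);  n_0 = (+0.8295, +0.5586)
edge 2: e_2 = (-0.70, -3.35);  n_2 = (-0.9789, +0.2045)
∠(n_0, n_2) = 134.24°
δ = |180° − 134.24°| = 45.76°
45.76° ≤ 2α = 57.62°  →  valid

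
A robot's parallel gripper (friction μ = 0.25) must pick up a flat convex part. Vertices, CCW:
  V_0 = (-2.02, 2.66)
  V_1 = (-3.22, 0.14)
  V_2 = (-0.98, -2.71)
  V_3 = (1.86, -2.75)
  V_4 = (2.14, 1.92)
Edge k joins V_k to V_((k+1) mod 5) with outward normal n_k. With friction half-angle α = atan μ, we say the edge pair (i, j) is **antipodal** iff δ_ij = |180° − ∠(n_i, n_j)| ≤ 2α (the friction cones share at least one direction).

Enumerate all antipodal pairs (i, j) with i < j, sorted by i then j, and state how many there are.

α = atan 0.25 = 14.04°;  2α = 28.07°
n_0 = (-0.9029, +0.4299)
n_1 = (-0.7862, -0.6179)
n_2 = (-0.0141, -0.9999)
n_3 = (+0.9982, -0.0598)
n_4 = (+0.1751, +0.9845)
  (0,1): δ = 116.37°  ·
  (0,2): δ = 65.34°  ·
  (0,3): δ = 22.03°  ✓
  (0,4): δ = 105.38°  ·
  (1,2): δ = 128.97°  ·
  (1,3): δ = 41.60°  ·
  (1,4): δ = 41.75°  ·
  (2,3): δ = 92.62°  ·
  (2,4): δ = 9.28°  ✓
  (3,4): δ = 96.66°  ·
antipodal pairs: 2

count = 2; pairs: (0,3), (2,4)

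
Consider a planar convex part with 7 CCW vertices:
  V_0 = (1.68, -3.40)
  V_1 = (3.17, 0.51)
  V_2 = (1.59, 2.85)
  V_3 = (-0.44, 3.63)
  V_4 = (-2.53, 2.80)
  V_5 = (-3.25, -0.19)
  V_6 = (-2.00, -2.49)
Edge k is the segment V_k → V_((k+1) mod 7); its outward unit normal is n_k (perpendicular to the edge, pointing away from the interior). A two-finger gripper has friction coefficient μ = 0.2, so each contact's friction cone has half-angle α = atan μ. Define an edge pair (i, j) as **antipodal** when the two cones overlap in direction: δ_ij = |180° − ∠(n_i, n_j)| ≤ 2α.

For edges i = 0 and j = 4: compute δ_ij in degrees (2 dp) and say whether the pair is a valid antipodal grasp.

δ = 7.32°, valid

α = atan 0.2 = 11.31°;  2α = 22.62°
edge 0: e_0 = (+1.49, +3.91);  n_0 = (+0.9344, -0.3561)
edge 4: e_4 = (-0.72, -2.99);  n_4 = (-0.9722, +0.2341)
∠(n_0, n_4) = 172.68°
δ = |180° − 172.68°| = 7.32°
7.32° ≤ 2α = 22.62°  →  valid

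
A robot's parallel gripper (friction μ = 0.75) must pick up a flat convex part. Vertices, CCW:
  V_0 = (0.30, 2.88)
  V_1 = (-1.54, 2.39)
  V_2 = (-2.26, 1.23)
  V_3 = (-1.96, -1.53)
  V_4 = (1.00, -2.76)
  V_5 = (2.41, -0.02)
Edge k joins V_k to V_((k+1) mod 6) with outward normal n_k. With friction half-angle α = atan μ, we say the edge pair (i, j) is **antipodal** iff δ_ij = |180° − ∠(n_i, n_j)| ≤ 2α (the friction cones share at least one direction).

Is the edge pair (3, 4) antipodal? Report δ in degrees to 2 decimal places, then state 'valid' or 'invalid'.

δ = 94.67°, invalid

α = atan 0.75 = 36.87°;  2α = 73.74°
edge 3: e_3 = (+2.96, -1.23);  n_3 = (-0.3837, -0.9234)
edge 4: e_4 = (+1.41, +2.74);  n_4 = (+0.8892, -0.4576)
∠(n_3, n_4) = 85.33°
δ = |180° − 85.33°| = 94.67°
94.67° > 2α = 73.74°  →  invalid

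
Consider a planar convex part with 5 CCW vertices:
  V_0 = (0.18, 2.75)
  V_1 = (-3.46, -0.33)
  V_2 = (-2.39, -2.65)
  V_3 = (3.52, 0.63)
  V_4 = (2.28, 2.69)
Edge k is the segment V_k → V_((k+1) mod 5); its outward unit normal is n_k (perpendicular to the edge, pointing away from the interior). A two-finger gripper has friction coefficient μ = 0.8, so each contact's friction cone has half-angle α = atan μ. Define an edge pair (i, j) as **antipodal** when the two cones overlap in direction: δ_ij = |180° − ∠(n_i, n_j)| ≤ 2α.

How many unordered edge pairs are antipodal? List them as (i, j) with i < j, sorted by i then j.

count = 4; pairs: (0,2), (1,3), (1,4), (2,4)

α = atan 0.8 = 38.66°;  2α = 77.32°
n_0 = (-0.6459, +0.7634)
n_1 = (-0.9081, -0.4188)
n_2 = (+0.4853, -0.8744)
n_3 = (+0.8568, +0.5157)
n_4 = (+0.0286, +0.9996)
  (0,1): δ = 105.48°  ·
  (0,2): δ = 11.21°  ✓
  (0,3): δ = 80.81°  ·
  (0,4): δ = 138.13°  ·
  (1,2): δ = 85.73°  ·
  (1,3): δ = 6.29°  ✓
  (1,4): δ = 63.60°  ✓
  (2,3): δ = 87.98°  ·
  (2,4): δ = 30.67°  ✓
  (3,4): δ = 122.68°  ·
antipodal pairs: 4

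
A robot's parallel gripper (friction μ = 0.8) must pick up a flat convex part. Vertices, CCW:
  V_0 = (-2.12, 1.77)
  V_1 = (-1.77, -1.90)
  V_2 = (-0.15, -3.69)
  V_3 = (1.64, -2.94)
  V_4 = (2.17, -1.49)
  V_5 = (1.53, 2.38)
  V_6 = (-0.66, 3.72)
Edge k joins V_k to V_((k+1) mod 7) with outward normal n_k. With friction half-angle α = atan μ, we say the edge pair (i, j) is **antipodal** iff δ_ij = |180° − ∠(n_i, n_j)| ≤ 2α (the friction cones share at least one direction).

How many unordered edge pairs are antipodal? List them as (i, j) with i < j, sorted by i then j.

α = atan 0.8 = 38.66°;  2α = 77.32°
n_0 = (-0.9955, -0.0949)
n_1 = (-0.7414, -0.6710)
n_2 = (+0.3864, -0.9223)
n_3 = (+0.9392, -0.3433)
n_4 = (+0.9866, +0.1632)
n_5 = (+0.5219, +0.8530)
n_6 = (-0.8005, +0.5993)
  (0,1): δ = 143.30°  ·
  (0,2): δ = 72.71°  ✓
  (0,3): δ = 25.53°  ✓
  (0,4): δ = 3.94°  ✓
  (0,5): δ = 53.09°  ✓
  (0,6): δ = 137.73°  ·
  (1,2): δ = 109.41°  ·
  (1,3): δ = 62.22°  ✓
  (1,4): δ = 32.76°  ✓
  (1,5): δ = 16.39°  ✓
  (1,6): δ = 101.03°  ·
  (2,3): δ = 132.81°  ·
  (2,4): δ = 103.34°  ·
  (2,5): δ = 54.19°  ✓
  (2,6): δ = 30.44°  ✓
  (3,4): δ = 150.53°  ·
  (3,5): δ = 101.38°  ·
  (3,6): δ = 16.74°  ✓
  (4,5): δ = 130.85°  ·
  (4,6): δ = 46.21°  ✓
  (5,6): δ = 95.36°  ·
antipodal pairs: 11

count = 11; pairs: (0,2), (0,3), (0,4), (0,5), (1,3), (1,4), (1,5), (2,5), (2,6), (3,6), (4,6)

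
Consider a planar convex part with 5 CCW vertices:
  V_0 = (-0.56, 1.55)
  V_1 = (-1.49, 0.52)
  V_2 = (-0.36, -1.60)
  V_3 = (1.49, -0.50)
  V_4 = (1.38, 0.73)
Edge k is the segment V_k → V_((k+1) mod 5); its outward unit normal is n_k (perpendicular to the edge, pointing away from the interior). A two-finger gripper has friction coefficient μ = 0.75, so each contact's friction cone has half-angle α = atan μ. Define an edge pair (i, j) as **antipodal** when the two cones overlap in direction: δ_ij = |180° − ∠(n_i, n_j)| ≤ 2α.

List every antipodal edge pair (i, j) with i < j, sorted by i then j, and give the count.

count = 5; pairs: (0,2), (0,3), (1,3), (1,4), (2,4)

α = atan 0.75 = 36.87°;  2α = 73.74°
n_0 = (-0.7422, +0.6702)
n_1 = (-0.8825, -0.4704)
n_2 = (+0.5111, -0.8595)
n_3 = (+0.9960, +0.0891)
n_4 = (+0.3893, +0.9211)
  (0,1): δ = 109.86°  ·
  (0,2): δ = 17.19°  ✓
  (0,3): δ = 47.19°  ✓
  (0,4): δ = 109.17°  ·
  (1,2): δ = 87.32°  ·
  (1,3): δ = 22.95°  ✓
  (1,4): δ = 39.03°  ✓
  (2,3): δ = 115.63°  ·
  (2,4): δ = 53.65°  ✓
  (3,4): δ = 118.02°  ·
antipodal pairs: 5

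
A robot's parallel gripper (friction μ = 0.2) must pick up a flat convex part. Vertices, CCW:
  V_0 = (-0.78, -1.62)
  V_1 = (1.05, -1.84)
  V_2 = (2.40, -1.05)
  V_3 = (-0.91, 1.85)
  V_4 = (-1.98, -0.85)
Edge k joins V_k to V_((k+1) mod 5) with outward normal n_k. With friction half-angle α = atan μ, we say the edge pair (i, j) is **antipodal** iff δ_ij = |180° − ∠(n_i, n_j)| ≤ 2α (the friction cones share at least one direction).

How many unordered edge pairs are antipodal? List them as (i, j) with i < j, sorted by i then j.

count = 1; pairs: (2,4)

α = atan 0.2 = 11.31°;  2α = 22.62°
n_0 = (-0.1194, -0.9929)
n_1 = (+0.5051, -0.8631)
n_2 = (+0.6590, +0.7522)
n_3 = (-0.9297, +0.3684)
n_4 = (-0.5400, -0.8416)
  (0,1): δ = 142.81°  ·
  (0,2): δ = 34.37°  ·
  (0,3): δ = 75.24°  ·
  (0,4): δ = 154.17°  ·
  (1,2): δ = 71.56°  ·
  (1,3): δ = 38.05°  ·
  (1,4): δ = 116.98°  ·
  (2,3): δ = 70.40°  ·
  (2,4): δ = 8.54°  ✓
  (3,4): δ = 101.07°  ·
antipodal pairs: 1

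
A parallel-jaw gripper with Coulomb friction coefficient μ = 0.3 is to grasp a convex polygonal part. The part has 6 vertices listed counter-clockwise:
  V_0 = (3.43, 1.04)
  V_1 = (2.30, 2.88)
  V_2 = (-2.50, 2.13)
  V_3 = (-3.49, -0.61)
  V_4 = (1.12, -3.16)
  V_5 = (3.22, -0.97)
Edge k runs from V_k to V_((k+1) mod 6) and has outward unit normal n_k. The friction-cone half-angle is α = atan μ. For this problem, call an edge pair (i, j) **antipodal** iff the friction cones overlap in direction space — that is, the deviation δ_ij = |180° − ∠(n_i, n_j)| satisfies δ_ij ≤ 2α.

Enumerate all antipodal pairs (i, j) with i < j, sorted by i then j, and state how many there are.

count = 3; pairs: (0,3), (2,4), (2,5)

α = atan 0.3 = 16.70°;  2α = 33.40°
n_0 = (+0.8521, +0.5233)
n_1 = (-0.1544, +0.9880)
n_2 = (-0.9405, +0.3398)
n_3 = (-0.4840, -0.8751)
n_4 = (+0.7218, -0.6921)
n_5 = (+0.9946, -0.1039)
  (0,1): δ = 112.67°  ·
  (0,2): δ = 51.42°  ·
  (0,3): δ = 29.50°  ✓
  (0,4): δ = 104.65°  ·
  (0,5): δ = 142.48°  ·
  (1,2): δ = 118.75°  ·
  (1,3): δ = 37.83°  ·
  (1,4): δ = 37.32°  ·
  (1,5): δ = 75.15°  ·
  (2,3): δ = 99.08°  ·
  (2,4): δ = 23.93°  ✓
  (2,5): δ = 13.90°  ✓
  (3,4): δ = 104.85°  ·
  (3,5): δ = 67.02°  ·
  (4,5): δ = 142.17°  ·
antipodal pairs: 3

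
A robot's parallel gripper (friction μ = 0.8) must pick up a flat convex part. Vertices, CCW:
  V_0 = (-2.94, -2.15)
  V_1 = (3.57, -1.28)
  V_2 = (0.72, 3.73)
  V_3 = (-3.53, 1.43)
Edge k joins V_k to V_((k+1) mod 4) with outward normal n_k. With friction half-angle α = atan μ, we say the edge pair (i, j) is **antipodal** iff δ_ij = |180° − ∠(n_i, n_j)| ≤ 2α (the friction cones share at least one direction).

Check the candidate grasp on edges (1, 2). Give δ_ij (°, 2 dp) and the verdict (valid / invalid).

α = atan 0.8 = 38.66°;  2α = 77.32°
edge 1: e_1 = (-2.85, +5.01);  n_1 = (+0.8692, +0.4945)
edge 2: e_2 = (-4.25, -2.30);  n_2 = (-0.4759, +0.8795)
∠(n_1, n_2) = 88.79°
δ = |180° − 88.79°| = 91.21°
91.21° > 2α = 77.32°  →  invalid

δ = 91.21°, invalid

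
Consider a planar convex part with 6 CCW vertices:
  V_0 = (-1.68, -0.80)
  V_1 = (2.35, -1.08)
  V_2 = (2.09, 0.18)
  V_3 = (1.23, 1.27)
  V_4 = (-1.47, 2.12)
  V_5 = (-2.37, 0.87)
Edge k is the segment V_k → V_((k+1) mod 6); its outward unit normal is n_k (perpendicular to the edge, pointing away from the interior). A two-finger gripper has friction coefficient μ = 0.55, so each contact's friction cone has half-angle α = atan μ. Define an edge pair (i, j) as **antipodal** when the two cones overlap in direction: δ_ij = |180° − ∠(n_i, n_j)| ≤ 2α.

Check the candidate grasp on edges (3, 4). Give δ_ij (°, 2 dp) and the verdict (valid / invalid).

δ = 108.28°, invalid

α = atan 0.55 = 28.81°;  2α = 57.62°
edge 3: e_3 = (-2.70, +0.85);  n_3 = (+0.3003, +0.9538)
edge 4: e_4 = (-0.90, -1.25);  n_4 = (-0.8115, +0.5843)
∠(n_3, n_4) = 71.72°
δ = |180° − 71.72°| = 108.28°
108.28° > 2α = 57.62°  →  invalid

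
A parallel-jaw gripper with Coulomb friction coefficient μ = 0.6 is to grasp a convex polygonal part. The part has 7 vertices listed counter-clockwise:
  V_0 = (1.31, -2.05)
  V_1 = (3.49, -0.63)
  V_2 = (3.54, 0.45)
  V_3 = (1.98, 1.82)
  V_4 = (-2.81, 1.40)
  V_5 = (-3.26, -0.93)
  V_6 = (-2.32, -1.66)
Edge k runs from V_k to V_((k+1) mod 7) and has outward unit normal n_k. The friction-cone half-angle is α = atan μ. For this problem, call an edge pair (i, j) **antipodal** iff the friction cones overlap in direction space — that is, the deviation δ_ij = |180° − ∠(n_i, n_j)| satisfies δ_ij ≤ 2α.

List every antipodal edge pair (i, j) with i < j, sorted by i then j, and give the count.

α = atan 0.6 = 30.96°;  2α = 61.93°
n_0 = (+0.5458, -0.8379)
n_1 = (+0.9989, -0.0462)
n_2 = (+0.6599, +0.7514)
n_3 = (-0.0873, +0.9962)
n_4 = (-0.9819, +0.1896)
n_5 = (-0.6134, -0.7898)
n_6 = (-0.1068, -0.9943)
  (0,1): δ = 125.73°  ·
  (0,2): δ = 74.37°  ·
  (0,3): δ = 28.07°  ✓
  (0,4): δ = 45.99°  ✓
  (0,5): δ = 109.09°  ·
  (0,6): δ = 140.79°  ·
  (1,2): δ = 128.64°  ·
  (1,3): δ = 82.34°  ·
  (1,4): δ = 8.28°  ✓
  (1,5): δ = 54.82°  ✓
  (1,6): δ = 86.52°  ·
  (2,3): δ = 133.70°  ·
  (2,4): δ = 59.64°  ✓
  (2,5): δ = 3.46°  ✓
  (2,6): δ = 35.16°  ✓
  (3,4): δ = 105.94°  ·
  (3,5): δ = 42.84°  ✓
  (3,6): δ = 11.14°  ✓
  (4,5): δ = 116.90°  ·
  (4,6): δ = 85.20°  ·
  (5,6): δ = 148.30°  ·
antipodal pairs: 9

count = 9; pairs: (0,3), (0,4), (1,4), (1,5), (2,4), (2,5), (2,6), (3,5), (3,6)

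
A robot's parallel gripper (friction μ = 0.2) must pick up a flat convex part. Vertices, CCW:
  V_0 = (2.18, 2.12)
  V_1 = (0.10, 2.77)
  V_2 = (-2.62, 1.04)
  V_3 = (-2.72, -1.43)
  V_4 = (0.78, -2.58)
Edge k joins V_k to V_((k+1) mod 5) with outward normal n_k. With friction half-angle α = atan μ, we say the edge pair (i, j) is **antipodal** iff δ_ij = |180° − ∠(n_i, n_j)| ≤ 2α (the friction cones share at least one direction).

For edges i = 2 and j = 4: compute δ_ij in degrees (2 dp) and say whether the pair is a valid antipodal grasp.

α = atan 0.2 = 11.31°;  2α = 22.62°
edge 2: e_2 = (-0.10, -2.47);  n_2 = (-0.9992, +0.0405)
edge 4: e_4 = (+1.40, +4.70);  n_4 = (+0.9584, -0.2855)
∠(n_2, n_4) = 165.73°
δ = |180° − 165.73°| = 14.27°
14.27° ≤ 2α = 22.62°  →  valid

δ = 14.27°, valid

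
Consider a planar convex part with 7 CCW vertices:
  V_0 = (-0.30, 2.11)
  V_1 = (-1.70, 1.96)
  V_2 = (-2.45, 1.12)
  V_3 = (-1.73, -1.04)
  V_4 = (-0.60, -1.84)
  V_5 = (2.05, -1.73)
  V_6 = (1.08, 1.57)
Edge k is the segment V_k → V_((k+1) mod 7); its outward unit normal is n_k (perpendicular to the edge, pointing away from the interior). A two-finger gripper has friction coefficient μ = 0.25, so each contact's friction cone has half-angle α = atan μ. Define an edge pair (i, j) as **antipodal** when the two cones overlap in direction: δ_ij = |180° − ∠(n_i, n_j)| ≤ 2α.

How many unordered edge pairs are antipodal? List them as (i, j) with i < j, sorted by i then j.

count = 4; pairs: (0,4), (2,5), (3,6), (4,6)

α = atan 0.25 = 14.04°;  2α = 28.07°
n_0 = (-0.1065, +0.9943)
n_1 = (-0.7459, +0.6660)
n_2 = (-0.9487, -0.3162)
n_3 = (-0.5778, -0.8162)
n_4 = (+0.0415, -0.9991)
n_5 = (+0.9594, +0.2820)
n_6 = (+0.3644, +0.9312)
  (0,1): δ = 137.88°  ·
  (0,2): δ = 77.68°  ·
  (0,3): δ = 41.41°  ·
  (0,4): δ = 3.74°  ✓
  (0,5): δ = 100.26°  ·
  (0,6): δ = 152.51°  ·
  (1,2): δ = 119.80°  ·
  (1,3): δ = 83.54°  ·
  (1,4): δ = 45.86°  ·
  (1,5): δ = 58.14°  ·
  (1,6): δ = 110.39°  ·
  (2,3): δ = 143.73°  ·
  (2,4): δ = 106.06°  ·
  (2,5): δ = 2.05°  ✓
  (2,6): δ = 50.19°  ·
  (3,4): δ = 142.33°  ·
  (3,5): δ = 38.32°  ·
  (3,6): δ = 13.93°  ✓
  (4,5): δ = 76.00°  ·
  (4,6): δ = 23.75°  ✓
  (5,6): δ = 127.75°  ·
antipodal pairs: 4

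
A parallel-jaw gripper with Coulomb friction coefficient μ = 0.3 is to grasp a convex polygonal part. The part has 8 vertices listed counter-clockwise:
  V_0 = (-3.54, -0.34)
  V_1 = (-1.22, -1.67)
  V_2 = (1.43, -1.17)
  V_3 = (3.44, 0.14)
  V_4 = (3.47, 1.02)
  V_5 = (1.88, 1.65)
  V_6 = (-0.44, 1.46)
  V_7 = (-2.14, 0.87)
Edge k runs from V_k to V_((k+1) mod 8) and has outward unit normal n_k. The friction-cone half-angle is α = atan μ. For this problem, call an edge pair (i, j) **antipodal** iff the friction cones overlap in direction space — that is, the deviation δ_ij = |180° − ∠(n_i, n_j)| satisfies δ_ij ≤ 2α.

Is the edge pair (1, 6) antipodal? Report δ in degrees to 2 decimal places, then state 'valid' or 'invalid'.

α = atan 0.3 = 16.70°;  2α = 33.40°
edge 1: e_1 = (+2.65, +0.50);  n_1 = (+0.1854, -0.9827)
edge 6: e_6 = (-1.70, -0.59);  n_6 = (-0.3279, +0.9447)
∠(n_1, n_6) = 171.55°
δ = |180° − 171.55°| = 8.45°
8.45° ≤ 2α = 33.40°  →  valid

δ = 8.45°, valid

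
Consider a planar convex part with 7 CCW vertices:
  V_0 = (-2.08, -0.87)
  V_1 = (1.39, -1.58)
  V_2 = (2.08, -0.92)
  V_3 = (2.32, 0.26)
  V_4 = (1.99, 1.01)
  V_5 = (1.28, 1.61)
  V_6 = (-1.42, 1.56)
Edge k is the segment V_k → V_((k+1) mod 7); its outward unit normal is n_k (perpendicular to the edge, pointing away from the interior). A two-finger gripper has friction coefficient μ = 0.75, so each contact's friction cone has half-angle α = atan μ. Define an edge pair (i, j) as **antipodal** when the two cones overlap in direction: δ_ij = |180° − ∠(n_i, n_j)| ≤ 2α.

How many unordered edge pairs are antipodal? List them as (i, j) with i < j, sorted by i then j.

count = 8; pairs: (0,3), (0,4), (0,5), (1,5), (1,6), (2,6), (3,6), (4,6)

α = atan 0.75 = 36.87°;  2α = 73.74°
n_0 = (-0.2005, -0.9797)
n_1 = (+0.6912, -0.7226)
n_2 = (+0.9799, -0.1993)
n_3 = (+0.9153, +0.4027)
n_4 = (+0.6455, +0.7638)
n_5 = (-0.0185, +0.9998)
n_6 = (-0.9650, +0.2621)
  (0,1): δ = 124.71°  ·
  (0,2): δ = 89.93°  ·
  (0,3): δ = 54.69°  ✓
  (0,4): δ = 28.64°  ✓
  (0,5): δ = 12.62°  ✓
  (0,6): δ = 86.37°  ·
  (1,2): δ = 145.22°  ·
  (1,3): δ = 109.98°  ·
  (1,4): δ = 83.93°  ·
  (1,5): δ = 42.67°  ✓
  (1,6): δ = 31.08°  ✓
  (2,3): δ = 144.75°  ·
  (2,4): δ = 118.70°  ·
  (2,5): δ = 77.44°  ·
  (2,6): δ = 3.70°  ✓
  (3,4): δ = 153.95°  ·
  (3,5): δ = 112.69°  ·
  (3,6): δ = 38.94°  ✓
  (4,5): δ = 138.74°  ·
  (4,6): δ = 65.00°  ✓
  (5,6): δ = 106.26°  ·
antipodal pairs: 8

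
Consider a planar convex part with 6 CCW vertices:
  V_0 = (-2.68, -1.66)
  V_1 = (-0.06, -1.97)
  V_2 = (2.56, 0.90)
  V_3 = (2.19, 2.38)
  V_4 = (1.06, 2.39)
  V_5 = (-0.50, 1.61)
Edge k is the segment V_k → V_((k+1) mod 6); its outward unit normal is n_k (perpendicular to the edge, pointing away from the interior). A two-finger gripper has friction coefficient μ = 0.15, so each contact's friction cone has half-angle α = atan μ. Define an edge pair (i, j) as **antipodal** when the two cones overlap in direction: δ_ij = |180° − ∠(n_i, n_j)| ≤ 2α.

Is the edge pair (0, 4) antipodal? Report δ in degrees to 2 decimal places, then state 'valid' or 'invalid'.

δ = 33.31°, invalid

α = atan 0.15 = 8.53°;  2α = 17.06°
edge 0: e_0 = (+2.62, -0.31);  n_0 = (-0.1175, -0.9931)
edge 4: e_4 = (-1.56, -0.78);  n_4 = (-0.4472, +0.8944)
∠(n_0, n_4) = 146.69°
δ = |180° − 146.69°| = 33.31°
33.31° > 2α = 17.06°  →  invalid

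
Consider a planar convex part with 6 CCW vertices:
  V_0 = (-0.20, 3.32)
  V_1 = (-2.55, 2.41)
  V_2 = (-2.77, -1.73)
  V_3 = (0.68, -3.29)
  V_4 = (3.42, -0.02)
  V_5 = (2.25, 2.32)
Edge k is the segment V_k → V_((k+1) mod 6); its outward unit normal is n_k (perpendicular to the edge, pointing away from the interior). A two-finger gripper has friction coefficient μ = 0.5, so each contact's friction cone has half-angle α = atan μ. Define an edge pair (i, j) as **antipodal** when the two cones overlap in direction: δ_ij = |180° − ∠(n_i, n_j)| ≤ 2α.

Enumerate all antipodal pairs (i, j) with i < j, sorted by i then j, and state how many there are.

count = 6; pairs: (0,2), (0,3), (1,3), (1,4), (2,4), (2,5)

α = atan 0.5 = 26.57°;  2α = 53.13°
n_0 = (-0.3611, +0.9325)
n_1 = (-0.9986, +0.0531)
n_2 = (-0.4120, -0.9112)
n_3 = (+0.7665, -0.6423)
n_4 = (+0.8944, +0.4472)
n_5 = (+0.3779, +0.9258)
  (0,1): δ = 114.21°  ·
  (0,2): δ = 45.50°  ✓
  (0,3): δ = 28.87°  ✓
  (0,4): δ = 95.40°  ·
  (0,5): δ = 136.63°  ·
  (1,2): δ = 111.29°  ·
  (1,3): δ = 36.92°  ✓
  (1,4): δ = 29.61°  ✓
  (1,5): δ = 70.84°  ·
  (2,3): δ = 105.63°  ·
  (2,4): δ = 39.10°  ✓
  (2,5): δ = 2.13°  ✓
  (3,4): δ = 113.47°  ·
  (3,5): δ = 72.24°  ·
  (4,5): δ = 138.77°  ·
antipodal pairs: 6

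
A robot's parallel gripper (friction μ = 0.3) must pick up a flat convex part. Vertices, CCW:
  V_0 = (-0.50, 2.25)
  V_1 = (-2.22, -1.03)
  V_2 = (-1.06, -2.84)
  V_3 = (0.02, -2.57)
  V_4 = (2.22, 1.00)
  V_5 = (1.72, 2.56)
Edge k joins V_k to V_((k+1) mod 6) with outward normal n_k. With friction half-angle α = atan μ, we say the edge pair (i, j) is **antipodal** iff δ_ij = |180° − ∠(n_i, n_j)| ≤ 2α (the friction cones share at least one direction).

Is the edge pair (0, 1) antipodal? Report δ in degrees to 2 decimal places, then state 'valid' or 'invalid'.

α = atan 0.3 = 16.70°;  2α = 33.40°
edge 0: e_0 = (-1.72, -3.28);  n_0 = (-0.8856, +0.4644)
edge 1: e_1 = (+1.16, -1.81);  n_1 = (-0.8419, -0.5396)
∠(n_0, n_1) = 60.33°
δ = |180° − 60.33°| = 119.67°
119.67° > 2α = 33.40°  →  invalid

δ = 119.67°, invalid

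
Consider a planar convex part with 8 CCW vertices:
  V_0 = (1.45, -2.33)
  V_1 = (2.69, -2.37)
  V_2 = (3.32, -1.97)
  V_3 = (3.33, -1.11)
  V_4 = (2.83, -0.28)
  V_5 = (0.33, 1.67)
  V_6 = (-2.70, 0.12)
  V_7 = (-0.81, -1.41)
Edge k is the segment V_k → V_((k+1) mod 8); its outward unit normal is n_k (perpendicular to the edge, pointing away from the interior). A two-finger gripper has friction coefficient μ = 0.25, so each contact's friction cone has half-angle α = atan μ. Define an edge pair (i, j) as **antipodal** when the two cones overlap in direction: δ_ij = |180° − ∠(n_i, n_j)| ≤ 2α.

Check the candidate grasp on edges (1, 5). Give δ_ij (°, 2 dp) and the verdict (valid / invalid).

δ = 5.32°, valid

α = atan 0.25 = 14.04°;  2α = 28.07°
edge 1: e_1 = (+0.63, +0.40);  n_1 = (+0.5360, -0.8442)
edge 5: e_5 = (-3.03, -1.55);  n_5 = (-0.4554, +0.8903)
∠(n_1, n_5) = 174.68°
δ = |180° − 174.68°| = 5.32°
5.32° ≤ 2α = 28.07°  →  valid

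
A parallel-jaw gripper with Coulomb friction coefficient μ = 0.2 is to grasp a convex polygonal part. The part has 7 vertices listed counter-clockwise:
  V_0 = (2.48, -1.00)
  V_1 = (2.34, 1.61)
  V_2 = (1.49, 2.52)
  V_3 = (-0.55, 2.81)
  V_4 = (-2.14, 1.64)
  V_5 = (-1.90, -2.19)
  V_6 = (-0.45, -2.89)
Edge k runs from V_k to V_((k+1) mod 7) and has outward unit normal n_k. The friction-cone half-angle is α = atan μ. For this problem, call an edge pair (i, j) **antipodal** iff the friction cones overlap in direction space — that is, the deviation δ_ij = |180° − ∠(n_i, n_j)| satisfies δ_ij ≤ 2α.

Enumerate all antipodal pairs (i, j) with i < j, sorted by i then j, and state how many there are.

α = atan 0.2 = 11.31°;  2α = 22.62°
n_0 = (+0.9986, +0.0536)
n_1 = (+0.7308, +0.6826)
n_2 = (+0.1407, +0.9900)
n_3 = (-0.5927, +0.8054)
n_4 = (-0.9980, -0.0625)
n_5 = (-0.4347, -0.9006)
n_6 = (+0.5421, -0.8403)
  (0,1): δ = 140.02°  ·
  (0,2): δ = 101.16°  ·
  (0,3): δ = 56.72°  ·
  (0,4): δ = 0.52°  ✓
  (0,5): δ = 61.16°  ·
  (0,6): δ = 119.75°  ·
  (1,2): δ = 141.14°  ·
  (1,3): δ = 96.70°  ·
  (1,4): δ = 39.46°  ·
  (1,5): δ = 21.18°  ✓
  (1,6): δ = 79.78°  ·
  (2,3): δ = 135.56°  ·
  (2,4): δ = 78.32°  ·
  (2,5): δ = 17.68°  ✓
  (2,6): δ = 40.91°  ·
  (3,4): δ = 122.76°  ·
  (3,5): δ = 62.12°  ·
  (3,6): δ = 3.52°  ✓
  (4,5): δ = 119.35°  ·
  (4,6): δ = 60.76°  ·
  (5,6): δ = 121.41°  ·
antipodal pairs: 4

count = 4; pairs: (0,4), (1,5), (2,5), (3,6)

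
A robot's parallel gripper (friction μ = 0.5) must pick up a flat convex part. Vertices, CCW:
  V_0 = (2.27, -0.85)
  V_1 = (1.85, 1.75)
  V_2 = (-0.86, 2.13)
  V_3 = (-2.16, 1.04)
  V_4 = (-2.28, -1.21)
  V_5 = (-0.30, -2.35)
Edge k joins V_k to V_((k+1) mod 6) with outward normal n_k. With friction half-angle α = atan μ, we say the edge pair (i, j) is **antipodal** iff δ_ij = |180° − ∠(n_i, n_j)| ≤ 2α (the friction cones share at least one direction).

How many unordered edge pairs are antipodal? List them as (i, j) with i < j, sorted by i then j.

count = 5; pairs: (0,3), (0,4), (1,4), (1,5), (2,5)

α = atan 0.5 = 26.57°;  2α = 53.13°
n_0 = (+0.9872, +0.1595)
n_1 = (+0.1389, +0.9903)
n_2 = (-0.6425, +0.7663)
n_3 = (-0.9986, +0.0533)
n_4 = (-0.4990, -0.8666)
n_5 = (+0.5041, -0.8637)
  (0,1): δ = 107.16°  ·
  (0,2): δ = 59.20°  ·
  (0,3): δ = 12.23°  ✓
  (0,4): δ = 50.89°  ✓
  (0,5): δ = 111.09°  ·
  (1,2): δ = 132.04°  ·
  (1,3): δ = 85.07°  ·
  (1,4): δ = 21.95°  ✓
  (1,5): δ = 38.25°  ✓
  (2,3): δ = 133.03°  ·
  (2,4): δ = 69.91°  ·
  (2,5): δ = 9.71°  ✓
  (3,4): δ = 116.88°  ·
  (3,5): δ = 56.68°  ·
  (4,5): δ = 119.80°  ·
antipodal pairs: 5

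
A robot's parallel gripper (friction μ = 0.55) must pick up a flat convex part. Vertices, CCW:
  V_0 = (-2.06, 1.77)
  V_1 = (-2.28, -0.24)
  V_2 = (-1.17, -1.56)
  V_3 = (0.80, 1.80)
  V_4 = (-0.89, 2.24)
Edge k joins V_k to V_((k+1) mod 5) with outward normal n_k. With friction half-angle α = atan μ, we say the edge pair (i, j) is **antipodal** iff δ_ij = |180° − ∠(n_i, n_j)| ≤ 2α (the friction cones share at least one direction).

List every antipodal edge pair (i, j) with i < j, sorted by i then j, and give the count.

α = atan 0.55 = 28.81°;  2α = 57.62°
n_0 = (-0.9941, +0.1088)
n_1 = (-0.7654, -0.6436)
n_2 = (+0.8627, -0.5058)
n_3 = (+0.2520, +0.9677)
n_4 = (-0.3728, +0.9279)
  (0,1): δ = 133.69°  ·
  (0,2): δ = 24.14°  ✓
  (0,3): δ = 81.65°  ·
  (0,4): δ = 118.13°  ·
  (1,2): δ = 70.44°  ·
  (1,3): δ = 35.35°  ✓
  (1,4): δ = 71.83°  ·
  (2,3): δ = 74.21°  ·
  (2,4): δ = 37.73°  ✓
  (3,4): δ = 143.52°  ·
antipodal pairs: 3

count = 3; pairs: (0,2), (1,3), (2,4)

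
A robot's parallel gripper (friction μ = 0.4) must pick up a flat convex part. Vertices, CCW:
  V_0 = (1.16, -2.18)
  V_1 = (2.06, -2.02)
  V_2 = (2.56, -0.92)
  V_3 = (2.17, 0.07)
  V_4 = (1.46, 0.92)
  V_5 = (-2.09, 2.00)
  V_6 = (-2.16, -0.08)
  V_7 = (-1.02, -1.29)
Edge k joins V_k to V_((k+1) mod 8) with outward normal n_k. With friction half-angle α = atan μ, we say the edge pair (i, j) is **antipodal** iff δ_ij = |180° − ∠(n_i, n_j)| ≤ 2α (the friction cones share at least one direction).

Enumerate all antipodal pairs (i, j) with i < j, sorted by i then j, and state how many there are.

count = 9; pairs: (0,4), (1,5), (2,5), (2,6), (3,5), (3,6), (3,7), (4,6), (4,7)

α = atan 0.4 = 21.80°;  2α = 43.60°
n_0 = (+0.1750, -0.9846)
n_1 = (+0.9104, -0.4138)
n_2 = (+0.9304, +0.3665)
n_3 = (+0.7675, +0.6411)
n_4 = (+0.2911, +0.9567)
n_5 = (-0.9994, +0.0336)
n_6 = (-0.7278, -0.6857)
n_7 = (-0.3780, -0.9258)
  (0,1): δ = 124.52°  ·
  (0,2): δ = 78.58°  ·
  (0,3): δ = 60.21°  ·
  (0,4): δ = 27.00°  ✓
  (0,5): δ = 77.99°  ·
  (0,6): δ = 123.21°  ·
  (0,7): δ = 147.71°  ·
  (1,2): δ = 134.05°  ·
  (1,3): δ = 115.68°  ·
  (1,4): δ = 82.48°  ·
  (1,5): δ = 22.52°  ✓
  (1,6): δ = 67.74°  ·
  (1,7): δ = 92.24°  ·
  (2,3): δ = 161.63°  ·
  (2,4): δ = 128.42°  ·
  (2,5): δ = 23.43°  ✓
  (2,6): δ = 21.79°  ✓
  (2,7): δ = 46.29°  ·
  (3,4): δ = 146.79°  ·
  (3,5): δ = 41.80°  ✓
  (3,6): δ = 3.42°  ✓
  (3,7): δ = 27.92°  ✓
  (4,5): δ = 75.01°  ·
  (4,6): δ = 29.79°  ✓
  (4,7): δ = 5.29°  ✓
  (5,6): δ = 134.78°  ·
  (5,7): δ = 110.28°  ·
  (6,7): δ = 155.50°  ·
antipodal pairs: 9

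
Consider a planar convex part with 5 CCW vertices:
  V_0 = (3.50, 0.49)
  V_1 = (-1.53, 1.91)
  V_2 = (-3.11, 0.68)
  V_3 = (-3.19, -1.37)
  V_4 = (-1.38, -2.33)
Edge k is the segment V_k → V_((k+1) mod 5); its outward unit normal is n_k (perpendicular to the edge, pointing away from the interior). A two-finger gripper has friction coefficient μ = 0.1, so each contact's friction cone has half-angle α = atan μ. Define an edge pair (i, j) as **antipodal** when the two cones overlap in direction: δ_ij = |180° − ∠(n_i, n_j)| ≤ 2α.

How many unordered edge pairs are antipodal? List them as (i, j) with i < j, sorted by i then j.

count = 1; pairs: (1,4)

α = atan 0.1 = 5.71°;  2α = 11.42°
n_0 = (+0.2717, +0.9624)
n_1 = (-0.6143, +0.7891)
n_2 = (-0.9992, +0.0390)
n_3 = (-0.4686, -0.8834)
n_4 = (+0.5003, -0.8658)
  (0,1): δ = 126.34°  ·
  (0,2): δ = 76.47°  ·
  (0,3): δ = 12.18°  ·
  (0,4): δ = 45.79°  ·
  (1,2): δ = 130.13°  ·
  (1,3): δ = 65.84°  ·
  (1,4): δ = 7.88°  ✓
  (2,3): δ = 115.71°  ·
  (2,4): δ = 57.74°  ·
  (3,4): δ = 122.04°  ·
antipodal pairs: 1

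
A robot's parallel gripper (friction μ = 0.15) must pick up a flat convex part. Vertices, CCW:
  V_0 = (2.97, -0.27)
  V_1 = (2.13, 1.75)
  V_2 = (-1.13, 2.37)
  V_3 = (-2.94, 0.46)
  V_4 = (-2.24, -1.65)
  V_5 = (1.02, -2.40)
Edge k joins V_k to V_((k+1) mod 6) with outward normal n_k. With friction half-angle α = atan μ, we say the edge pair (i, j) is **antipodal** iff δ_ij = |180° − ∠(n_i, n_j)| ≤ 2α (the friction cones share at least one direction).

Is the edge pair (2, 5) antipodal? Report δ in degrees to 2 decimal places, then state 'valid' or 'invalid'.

α = atan 0.15 = 8.53°;  2α = 17.06°
edge 2: e_2 = (-1.81, -1.91);  n_2 = (-0.7259, +0.6879)
edge 5: e_5 = (+1.95, +2.13);  n_5 = (+0.7376, -0.6753)
∠(n_2, n_5) = 179.01°
δ = |180° − 179.01°| = 0.99°
0.99° ≤ 2α = 17.06°  →  valid

δ = 0.99°, valid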